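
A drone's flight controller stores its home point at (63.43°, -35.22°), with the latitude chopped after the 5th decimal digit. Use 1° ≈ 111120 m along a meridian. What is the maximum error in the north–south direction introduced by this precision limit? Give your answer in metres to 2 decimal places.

1.11 metres

Truncating at 5 decimal places can drop up to a full unit in the last place, so the latitude may be off by as much as 1e-05°.
Along the meridian that is 1e-05° × 111120 m/° = 1.1112 m.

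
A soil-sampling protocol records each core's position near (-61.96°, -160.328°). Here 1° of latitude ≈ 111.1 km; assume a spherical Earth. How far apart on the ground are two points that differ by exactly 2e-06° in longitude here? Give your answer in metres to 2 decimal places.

One degree of longitude here spans 111100 × cos 61.96° = 111100 × 0.4701 ≈ 52226.8 m; 2e-06° of that is 0.104454 m.

0.10 metres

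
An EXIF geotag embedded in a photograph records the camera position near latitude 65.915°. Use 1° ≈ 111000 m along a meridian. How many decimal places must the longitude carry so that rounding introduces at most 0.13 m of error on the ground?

6

At 65.915° one degree of longitude covers 111000 × cos 65.915° ≈ 111000 × 0.4081 ≈ 45298.2 m.
With N decimal places the half-ulp bound is 0.5·10⁻ᴺ°, or 0.5·10⁻ᴺ × 45298.2 m on the ground.
Setting 22649.1 × 10⁻ᴺ ≤ 0.13 gives 10ᴺ ≥ 1.742e+05, i.e. N ≥ 5.24.
So 6 decimal places suffice (0.0226 m); 5 would allow up to 0.226 m.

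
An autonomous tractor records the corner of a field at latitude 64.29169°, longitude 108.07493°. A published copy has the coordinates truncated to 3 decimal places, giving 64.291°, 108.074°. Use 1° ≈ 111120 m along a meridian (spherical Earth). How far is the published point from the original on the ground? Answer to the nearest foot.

The latitude changed by +0.00069° and the longitude by +0.00093°.
N–S: 0.00069° × 111120 m/° = 76.6728 m.
East–west at this latitude: 0.00093° × 111120 × cos 64.291° ≈ 0.00093 × 48203.9 = 44.8297 m.
Hypotenuse of the two orthogonal shifts: √(76.6728² + 44.8297²) = 88.8168 m.
In feet: 88.8168 m ÷ 0.3048 ≈ 291.39 ft.

291 feet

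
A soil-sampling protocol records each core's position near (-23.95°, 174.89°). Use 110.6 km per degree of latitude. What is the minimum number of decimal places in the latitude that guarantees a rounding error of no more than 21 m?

4 decimal places

One degree of latitude covers 110600 m.
Rounding to N decimal places gives at most 0.5 × 10⁻ᴺ degrees of error, i.e. 0.5 × 10⁻ᴺ × 110600 m.
Setting 55300 × 10⁻ᴺ ≤ 21 gives 10ᴺ ≥ 2633, i.e. N ≥ 3.42.
At 3 places the error can reach 55.3 m, but 4 places keeps it to 5.53 m.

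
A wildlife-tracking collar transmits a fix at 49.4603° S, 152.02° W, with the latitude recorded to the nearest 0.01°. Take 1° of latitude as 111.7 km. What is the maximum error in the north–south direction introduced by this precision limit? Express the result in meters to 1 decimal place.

Rounding to 2 decimal places leaves the latitude within ±0.005° of the true value.
Along the meridian that is 0.005° × 111700 m/° = 558.5 m.

558.5 meters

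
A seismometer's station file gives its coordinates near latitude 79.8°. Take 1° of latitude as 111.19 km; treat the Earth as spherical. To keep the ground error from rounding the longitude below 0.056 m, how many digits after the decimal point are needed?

At 79.8° one degree of longitude covers 111190 × cos 79.8° ≈ 111190 × 0.1771 ≈ 19690.1 m.
N decimal places → at most half a unit in the last place, 0.5 × 10⁻ᴺ° = 19690.1/2 × 10⁻ᴺ m.
Need 0.5 × 19690.1 × 10⁻ᴺ ≤ 0.056 → 10⁻ᴺ ≤ 5.688e-06, so N ≥ 5.25.
N = 5 would give 0.0985 m (too coarse); N = 6 gives 0.00985 m ≤ 0.056 m.

6 decimal places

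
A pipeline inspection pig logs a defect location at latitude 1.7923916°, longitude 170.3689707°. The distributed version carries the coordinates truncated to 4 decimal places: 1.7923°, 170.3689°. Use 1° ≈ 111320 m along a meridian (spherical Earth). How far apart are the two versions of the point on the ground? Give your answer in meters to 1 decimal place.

12.9 meters

Δlat = 1.7923916 − 1.7923 = +0.0000916°; Δlon = 170.3689707 − 170.3689 = +0.0000707°.
North–south shift: 0.0000916 × 111320 = 10.1969 m.
East–west at this latitude: 0.0000707° × 111320 × cos 1.7923° ≈ 0.0000707 × 111266 = 7.86647 m.
Distance: √(10.1969² + 7.86647²) ≈ 12.8786 m.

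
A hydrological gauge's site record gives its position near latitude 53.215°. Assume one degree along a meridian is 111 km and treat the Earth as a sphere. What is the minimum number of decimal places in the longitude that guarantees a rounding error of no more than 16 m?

4 decimal places

At 53.215° one degree of longitude covers 111000 × cos 53.215° ≈ 111000 × 0.5988 ≈ 66468.3 m.
N decimal places → at most half a unit in the last place, 0.5 × 10⁻ᴺ° = 66468.3/2 × 10⁻ᴺ m.
Setting 33234.2 × 10⁻ᴺ ≤ 16 gives 10ᴺ ≥ 2077, i.e. N ≥ 3.32.
N = 3 would give 33.2 m (too coarse); N = 4 gives 3.32 m ≤ 16 m.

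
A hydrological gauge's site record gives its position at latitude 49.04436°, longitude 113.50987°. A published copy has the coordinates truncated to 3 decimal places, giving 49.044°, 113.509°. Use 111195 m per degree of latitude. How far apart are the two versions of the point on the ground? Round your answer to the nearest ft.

246 ft

Δlat = 49.04436 − 49.044 = +0.00036°; Δlon = 113.50987 − 113.509 = +0.00087°.
N–S: 0.00036° × 111195 m/° = 40.0302 m.
E–W at 49.044°: 0.00087° × 111195 × cos 49.044° = 0.00087 × 111195 × 0.6555 ≈ 63.4108 m.
Distance: √(40.0302² + 63.4108²) ≈ 74.989 m.
Converting: 74.989 m × 3.2808 ft/m ≈ 246.03 ft.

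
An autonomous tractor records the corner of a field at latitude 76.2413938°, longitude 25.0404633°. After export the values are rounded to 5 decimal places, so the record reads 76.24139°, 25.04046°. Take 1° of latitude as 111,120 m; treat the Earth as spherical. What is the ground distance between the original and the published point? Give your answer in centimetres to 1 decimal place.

The latitude changed by +0.0000038° and the longitude by +0.0000033°.
N–S: 0.0000038° × 111120 m/° = 0.422256 m.
East–west at this latitude: 0.0000033° × 111120 × cos 76.2414° ≈ 0.0000033 × 26427.9 = 0.087212 m.
Combined displacement = (0.422256² + 0.087212²)^½ ≈ 0.431168 m.
That is 0.431168 m = 43.117 cm.

43.1 centimetres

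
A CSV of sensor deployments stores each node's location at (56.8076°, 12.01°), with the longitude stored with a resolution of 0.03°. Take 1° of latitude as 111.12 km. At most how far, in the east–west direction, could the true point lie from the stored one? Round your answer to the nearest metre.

912 metres

With a 0.03° grid the true value lies within half a step, ±0.03°/2 = ±0.015°, of the stored one.
Parallels shrink by cos φ, so at 56.8076° a degree of longitude is 111120 × 0.5475 ≈ 60832.9 m.
East–west error: 0.015° × 60832.9 m/° ≈ 912.493 m.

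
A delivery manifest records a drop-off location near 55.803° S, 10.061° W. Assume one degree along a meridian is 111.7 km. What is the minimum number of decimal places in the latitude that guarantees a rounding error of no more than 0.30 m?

One degree of latitude covers 111700 m.
With N decimal places the half-ulp bound is 0.5·10⁻ᴺ°, or 0.5·10⁻ᴺ × 111700 m on the ground.
Need 0.5 × 111700 × 10⁻ᴺ ≤ 0.30 → 10⁻ᴺ ≤ 5.372e-06, so N ≥ 5.27.
N = 5 would give 0.558 m (too coarse); N = 6 gives 0.0558 m ≤ 0.30 m.

6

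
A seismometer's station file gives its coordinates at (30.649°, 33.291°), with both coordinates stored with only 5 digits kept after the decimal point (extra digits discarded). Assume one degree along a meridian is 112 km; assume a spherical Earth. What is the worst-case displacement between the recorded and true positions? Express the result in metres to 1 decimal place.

1.5 metres

Truncating at 5 decimal places can drop up to a full unit in the last place, so each coordinate may be off by as much as 1e-05°.
North–south component: 1e-05° × 112000 = 1.12 m.
Longitude error → 1e-05 × 112000 × cos 30.649° = 1e-05 × 112000 × 0.8603 ≈ 0.963543 m.
Combining orthogonally: (1.12² + 0.963543²)^½ ≈ 1.47744 m.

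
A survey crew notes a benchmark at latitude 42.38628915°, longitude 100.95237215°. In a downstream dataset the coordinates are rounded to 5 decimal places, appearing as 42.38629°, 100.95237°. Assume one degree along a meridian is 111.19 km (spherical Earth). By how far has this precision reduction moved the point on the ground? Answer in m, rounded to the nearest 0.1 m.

Δlat = 42.38628915 − 42.38629 = -0.00000085°; Δlon = 100.95237215 − 100.95237 = +0.00000215°.
N–S: -0.00000085° × 111190 m/° = -0.0945115 m.
E–W at 42.3863°: 0.00000215° × 111190 × cos 42.3863° = 0.00000215 × 111190 × 0.7386 ≈ 0.176573 m.
Distance: √(0.0945115² + 0.176573²) ≈ 0.200276 m.

0.2 m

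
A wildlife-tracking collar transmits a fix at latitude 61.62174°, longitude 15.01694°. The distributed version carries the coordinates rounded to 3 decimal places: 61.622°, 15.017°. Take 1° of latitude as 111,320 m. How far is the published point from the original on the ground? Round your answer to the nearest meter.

29 meters

Δlat = 61.62174 − 61.622 = -0.00026°; Δlon = 15.01694 − 15.017 = -0.00006°.
N–S: -0.00026° × 111320 m/° = -28.9432 m.
East–west at this latitude: -0.00006° × 111320 × cos 61.622° ≈ -0.00006 × 52908.9 = -3.17453 m.
Distance: √(28.9432² + 3.17453²) ≈ 29.1168 m.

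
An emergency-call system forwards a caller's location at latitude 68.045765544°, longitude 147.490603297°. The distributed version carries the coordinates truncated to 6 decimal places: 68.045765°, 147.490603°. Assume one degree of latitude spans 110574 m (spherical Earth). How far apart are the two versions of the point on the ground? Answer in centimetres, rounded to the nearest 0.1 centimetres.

The latitude changed by +0.000000544° and the longitude by +0.000000297°.
N–S: 0.000000544° × 110574 m/° = 0.0601523 m.
East–west at this latitude: 0.000000297° × 110574 × cos 68.0458° ≈ 0.000000297 × 41339.8 = 0.0122779 m.
Combined displacement = (0.0601523² + 0.0122779²)^½ ≈ 0.0613925 m.
That is 0.0613925 m = 6.1393 cm.

6.1 centimetres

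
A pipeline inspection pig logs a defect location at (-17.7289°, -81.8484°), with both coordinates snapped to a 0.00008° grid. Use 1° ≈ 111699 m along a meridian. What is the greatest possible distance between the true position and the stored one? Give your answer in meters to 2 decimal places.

6.17 meters

With a 0.00008° grid the true value lies within half a step, ±0.00008°/2 = ±4e-05°, of the stored one.
Latitude error → 4e-05 × 111699 = 4.46796 m along the meridian.
Longitude error → 4e-05 × 111699 × cos 17.7289° = 4e-05 × 111699 × 0.9525 ≈ 4.25577 m.
Combining orthogonally: (4.46796² + 4.25577²)^½ ≈ 6.17043 m.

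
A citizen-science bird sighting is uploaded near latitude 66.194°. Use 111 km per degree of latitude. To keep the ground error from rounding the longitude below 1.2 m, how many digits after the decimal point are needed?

5

At 66.194° one degree of longitude covers 111000 × cos 66.194° ≈ 111000 × 0.4036 ≈ 44804.2 m.
Rounding to N decimal places gives at most 0.5 × 10⁻ᴺ degrees of error, i.e. 0.5 × 10⁻ᴺ × 44804.2 m.
Need 0.5 × 44804.2 × 10⁻ᴺ ≤ 1.2 → 10⁻ᴺ ≤ 5.357e-05, so N ≥ 4.27.
N = 4 would give 2.24 m (too coarse); N = 5 gives 0.224 m ≤ 1.2 m.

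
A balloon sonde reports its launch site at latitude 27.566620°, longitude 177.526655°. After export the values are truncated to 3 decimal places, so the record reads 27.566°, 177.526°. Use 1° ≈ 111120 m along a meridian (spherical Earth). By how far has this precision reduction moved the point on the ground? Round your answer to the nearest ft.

310 ft

Δlat = 27.566620 − 27.566 = +0.000620°; Δlon = 177.526655 − 177.526 = +0.000655°.
North–south shift: 0.000620 × 111120 = 68.8944 m.
East–west at this latitude: 0.000655° × 111120 × cos 27.566° ≈ 0.000655 × 98505.5 = 64.5211 m.
Distance: √(68.8944² + 64.5211²) ≈ 94.3897 m.
In feet: 94.3897 m ÷ 0.3048 ≈ 309.68 ft.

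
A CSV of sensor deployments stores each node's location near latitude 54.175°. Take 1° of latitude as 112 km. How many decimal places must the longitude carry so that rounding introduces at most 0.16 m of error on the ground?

At 54.175° one degree of longitude covers 112000 × cos 54.175° ≈ 112000 × 0.5853 ≈ 65554.9 m.
With N decimal places the half-ulp bound is 0.5·10⁻ᴺ°, or 0.5·10⁻ᴺ × 65554.9 m on the ground.
Setting 32777.4 × 10⁻ᴺ ≤ 0.16 gives 10ᴺ ≥ 2.049e+05, i.e. N ≥ 5.31.
At 5 places the error can reach 0.328 m, but 6 places keeps it to 0.0328 m.

6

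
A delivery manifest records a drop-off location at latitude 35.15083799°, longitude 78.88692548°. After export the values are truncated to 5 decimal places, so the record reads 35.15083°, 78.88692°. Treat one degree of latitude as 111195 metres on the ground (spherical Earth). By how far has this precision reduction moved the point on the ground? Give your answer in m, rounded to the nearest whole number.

Δlat = 35.15083799 − 35.15083 = +0.00000799°; Δlon = 78.88692548 − 78.88692 = +0.00000548°.
N–S: 0.00000799° × 111195 m/° = 0.888448 m.
East–west at this latitude: 0.00000548° × 111195 × cos 35.1508° ≈ 0.00000548 × 90917.4 = 0.498227 m.
Combined displacement = (0.888448² + 0.498227²)^½ ≈ 1.01861 m.

1 m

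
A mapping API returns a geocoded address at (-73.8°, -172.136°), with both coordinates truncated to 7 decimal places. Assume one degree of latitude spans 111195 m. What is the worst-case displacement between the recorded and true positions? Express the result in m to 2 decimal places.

Truncating at 7 decimal places can drop up to a full unit in the last place, so each coordinate may be off by as much as 1e-07°.
Latitude error → 1e-07 × 111195 = 0.0111195 m along the meridian.
E–W at 73.8°: 1e-07° × 111195 × cos 73.8° = 1e-07 × 111195 × 0.2790 ≈ 0.00310224 m.
Combining orthogonally: (0.0111195² + 0.00310224²)^½ ≈ 0.0115441 m.

0.01 m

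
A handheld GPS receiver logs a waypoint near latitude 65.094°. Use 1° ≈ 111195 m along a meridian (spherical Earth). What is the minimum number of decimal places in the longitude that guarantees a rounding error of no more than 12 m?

At 65.094° one degree of longitude covers 111195 × cos 65.094° ≈ 111195 × 0.4211 ≈ 46827.6 m.
N decimal places → at most half a unit in the last place, 0.5 × 10⁻ᴺ° = 46827.6/2 × 10⁻ᴺ m.
Setting 23413.8 × 10⁻ᴺ ≤ 12 gives 10ᴺ ≥ 1951, i.e. N ≥ 3.29.
So 4 decimal places suffice (2.34 m); 3 would allow up to 23.4 m.

4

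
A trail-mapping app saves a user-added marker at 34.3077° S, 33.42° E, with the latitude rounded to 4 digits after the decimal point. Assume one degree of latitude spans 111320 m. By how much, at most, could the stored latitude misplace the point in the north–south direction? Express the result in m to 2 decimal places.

Rounding to 4 decimal places leaves the latitude within ±5e-05° of the true value.
So the N–S error is at most 5e-05 × 111320 = 5.566 m.

5.57 m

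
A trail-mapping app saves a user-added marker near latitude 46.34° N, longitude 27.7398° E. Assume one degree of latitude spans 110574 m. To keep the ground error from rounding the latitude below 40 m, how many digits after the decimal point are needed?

One degree of latitude covers 110574 m.
N decimal places → at most half a unit in the last place, 0.5 × 10⁻ᴺ° = 110574/2 × 10⁻ᴺ m.
Setting 55287 × 10⁻ᴺ ≤ 40 gives 10ᴺ ≥ 1382, i.e. N ≥ 3.14.
N = 3 would give 55.3 m (too coarse); N = 4 gives 5.53 m ≤ 40 m.

4 decimal places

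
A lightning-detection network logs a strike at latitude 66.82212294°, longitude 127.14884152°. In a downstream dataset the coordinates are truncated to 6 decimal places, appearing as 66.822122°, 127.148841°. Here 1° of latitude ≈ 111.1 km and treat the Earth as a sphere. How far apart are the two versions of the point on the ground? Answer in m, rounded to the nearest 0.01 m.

The latitude changed by +0.00000094° and the longitude by +0.00000052°.
North–south shift: 0.00000094 × 111100 = 0.104434 m.
East–west at this latitude: 0.00000052° × 111100 × cos 66.8221° ≈ 0.00000052 × 43727.5 = 0.0227383 m.
Combined displacement = (0.104434² + 0.0227383²)^½ ≈ 0.106881 m.

0.11 m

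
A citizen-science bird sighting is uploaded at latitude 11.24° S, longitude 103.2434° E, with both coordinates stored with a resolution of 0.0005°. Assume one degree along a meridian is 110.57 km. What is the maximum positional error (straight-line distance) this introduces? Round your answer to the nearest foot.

With a 0.0005° grid the true value lies within half a step, ±0.0005°/2 = ±0.00025°, of the stored one.
North–south component: 0.00025° × 110570 = 27.6425 m.
E–W at 11.24°: 0.00025° × 110570 × cos 11.24° = 0.00025 × 110570 × 0.9808 ≈ 27.1123 m.
Combining orthogonally: (27.6425² + 27.1123²)^½ ≈ 38.7193 m.
In feet: 38.7193 m ÷ 0.3048 ≈ 127.03 ft.

127 feet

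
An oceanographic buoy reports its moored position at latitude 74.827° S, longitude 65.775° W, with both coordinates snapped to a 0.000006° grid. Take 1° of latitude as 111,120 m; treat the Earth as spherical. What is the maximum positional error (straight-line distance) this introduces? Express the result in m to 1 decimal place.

With a 0.000006° grid the true value lies within half a step, ±0.000006°/2 = ±3e-06°, of the stored one.
Latitude error → 3e-06 × 111120 = 0.33336 m along the meridian.
Longitude error → 3e-06 × 111120 × cos 74.827° = 3e-06 × 111120 × 0.2617 ≈ 0.0872518 m.
Combining orthogonally: (0.33336² + 0.0872518²)^½ ≈ 0.344589 m.

0.3 m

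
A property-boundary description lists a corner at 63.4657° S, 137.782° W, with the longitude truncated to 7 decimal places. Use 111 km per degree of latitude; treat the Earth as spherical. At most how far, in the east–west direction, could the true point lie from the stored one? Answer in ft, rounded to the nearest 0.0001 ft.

Truncating at 7 decimal places can drop up to a full unit in the last place, so the longitude may be off by as much as 1e-07°.
Parallels shrink by cos φ, so at 63.4657° a degree of longitude is 111000 × 0.4467 ≈ 49587.4 m.
East–west error: 1e-07° × 49587.4 m/° ≈ 0.00495874 m.
In feet: 0.00495874 m ÷ 0.3048 ≈ 0.016269 ft.

0.0163 ft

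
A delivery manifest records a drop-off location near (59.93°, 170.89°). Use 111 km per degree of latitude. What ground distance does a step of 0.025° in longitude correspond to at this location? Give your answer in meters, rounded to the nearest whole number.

One degree of longitude here spans 111000 × cos 59.93° = 111000 × 0.5011 ≈ 55617.4 m; 0.025° of that is 1390.44 m.

1390 meters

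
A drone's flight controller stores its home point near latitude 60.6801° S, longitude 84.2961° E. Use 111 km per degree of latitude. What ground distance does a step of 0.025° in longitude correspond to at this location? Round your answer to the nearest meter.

1359 meters

0.025° of longitude at 60.6801° is 0.025 × 111000 × cos 60.6801° ≈ 0.025 × 54355.1 = 1358.88 m.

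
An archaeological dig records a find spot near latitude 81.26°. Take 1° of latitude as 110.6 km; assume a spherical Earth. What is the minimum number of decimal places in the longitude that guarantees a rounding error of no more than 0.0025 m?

7

At 81.26° one degree of longitude covers 110600 × cos 81.26° ≈ 110600 × 0.1520 ≈ 16805.8 m.
N decimal places → at most half a unit in the last place, 0.5 × 10⁻ᴺ° = 16805.8/2 × 10⁻ᴺ m.
Setting 8402.88 × 10⁻ᴺ ≤ 0.0025 gives 10ᴺ ≥ 3.361e+06, i.e. N ≥ 6.53.
N = 6 would give 0.0084 m (too coarse); N = 7 gives 0.00084 m ≤ 0.0025 m.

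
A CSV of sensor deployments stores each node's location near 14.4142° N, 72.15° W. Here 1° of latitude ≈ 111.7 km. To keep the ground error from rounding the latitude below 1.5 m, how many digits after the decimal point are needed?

One degree of latitude covers 111700 m.
With N decimal places the half-ulp bound is 0.5·10⁻ᴺ°, or 0.5·10⁻ᴺ × 111700 m on the ground.
Setting 55850 × 10⁻ᴺ ≤ 1.5 gives 10ᴺ ≥ 3.723e+04, i.e. N ≥ 4.57.
So 5 decimal places suffice (0.558 m); 4 would allow up to 5.58 m.

5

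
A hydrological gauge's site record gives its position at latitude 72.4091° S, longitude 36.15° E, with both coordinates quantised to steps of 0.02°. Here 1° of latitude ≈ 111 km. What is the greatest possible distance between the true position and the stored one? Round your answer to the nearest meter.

1160 meters

With a 0.02° grid the true value lies within half a step, ±0.02°/2 = ±0.01°, of the stored one.
Latitude error → 0.01 × 111000 = 1110 m along the meridian.
Longitude error → 0.01 × 111000 × cos 72.4091° = 0.01 × 111000 × 0.3022 ≈ 335.463 m.
The two errors are perpendicular, so the maximum displacement is √(1110² + 335.463²) ≈ 1159.58 m.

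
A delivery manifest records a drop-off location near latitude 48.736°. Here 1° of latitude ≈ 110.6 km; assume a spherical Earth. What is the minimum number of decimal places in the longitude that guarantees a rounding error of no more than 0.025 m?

At 48.736° one degree of longitude covers 110600 × cos 48.736° ≈ 110600 × 0.6595 ≈ 72944 m.
With N decimal places the half-ulp bound is 0.5·10⁻ᴺ°, or 0.5·10⁻ᴺ × 72944 m on the ground.
Setting 36472 × 10⁻ᴺ ≤ 0.025 gives 10ᴺ ≥ 1.459e+06, i.e. N ≥ 6.16.
So 7 decimal places suffice (0.00365 m); 6 would allow up to 0.0365 m.

7 decimal places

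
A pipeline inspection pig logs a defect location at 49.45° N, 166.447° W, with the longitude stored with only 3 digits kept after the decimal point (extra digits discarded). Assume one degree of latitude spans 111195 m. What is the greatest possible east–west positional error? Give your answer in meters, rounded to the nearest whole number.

72 meters

Truncating at 3 decimal places can drop up to a full unit in the last place, so the longitude may be off by as much as 0.001°.
One degree of longitude at 49.45° is 111195 × cos 49.45° ≈ 111195 × 0.6501 = 72289.1 m.
So at most 0.001° × 72289.1 ≈ 72.2891 m east–west.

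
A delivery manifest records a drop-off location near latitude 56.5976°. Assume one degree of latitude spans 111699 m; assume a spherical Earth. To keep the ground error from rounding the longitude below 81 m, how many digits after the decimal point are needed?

3

At 56.5976° one degree of longitude covers 111699 × cos 56.5976° ≈ 111699 × 0.5505 ≈ 61492.1 m.
N decimal places → at most half a unit in the last place, 0.5 × 10⁻ᴺ° = 61492.1/2 × 10⁻ᴺ m.
Setting 30746 × 10⁻ᴺ ≤ 81 gives 10ᴺ ≥ 379.6, i.e. N ≥ 2.58.
At 2 places the error can reach 307 m, but 3 places keeps it to 30.7 m.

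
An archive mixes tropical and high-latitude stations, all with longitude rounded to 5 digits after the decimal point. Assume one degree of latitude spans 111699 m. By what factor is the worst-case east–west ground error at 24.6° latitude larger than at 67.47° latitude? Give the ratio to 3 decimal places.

Rounding to 5 decimal places leaves the longitude within ±5e-06° of the true value.
Error at 24.6° = 5e-06° × 111699 × cos 24.6° ≈ 0.5585 × 0.9092 = 0.5078 m.
Error at 67.47° = 5e-06° × 111699 × cos 67.47° ≈ 0.5585 × 0.3832 = 0.214 m.
The ratio reduces to cos 24.6° / cos 67.47° = 0.9092/0.3832 ≈ 2.3729.

2.373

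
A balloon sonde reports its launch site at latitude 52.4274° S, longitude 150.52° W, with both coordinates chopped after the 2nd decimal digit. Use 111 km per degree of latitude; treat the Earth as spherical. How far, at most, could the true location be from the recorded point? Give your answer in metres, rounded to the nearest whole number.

Truncating at 2 decimal places can drop up to a full unit in the last place, so each coordinate may be off by as much as 0.01°.
North–south component: 0.01° × 111000 = 1110 m.
East–west component at 52.4274°: 0.01° × 111000 × cos 52.4274° ≈ 0.01 × 67684 ≈ 676.84 m.
The two errors are perpendicular, so the maximum displacement is √(1110² + 676.84²) ≈ 1300.08 m.

1300 metres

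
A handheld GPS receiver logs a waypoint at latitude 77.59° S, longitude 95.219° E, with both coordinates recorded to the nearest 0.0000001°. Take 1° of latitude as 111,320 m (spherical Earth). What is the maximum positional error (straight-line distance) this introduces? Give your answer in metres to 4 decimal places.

Rounding to 7 decimal places leaves each coordinate within ±5e-08° of the true value.
North–south component: 5e-08° × 111320 = 0.005566 m.
Longitude error → 5e-08 × 111320 × cos 77.59° = 5e-08 × 111320 × 0.2149 ≈ 0.00119617 m.
Worst case both components are at the extreme and orthogonal: √(0.005566² + 0.00119617²) ≈ 0.00569308 m.

0.0057 metres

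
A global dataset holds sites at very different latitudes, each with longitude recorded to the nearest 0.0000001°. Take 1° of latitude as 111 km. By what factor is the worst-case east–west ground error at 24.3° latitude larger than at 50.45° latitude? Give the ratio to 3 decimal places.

Rounding to 7 decimal places leaves the longitude within ±5e-08° of the true value.
At 24.3°: 5e-08° × 111000 × cos 24.3° = 5e-08 × 111000 × 0.9114 ≈ 0.0050583 m.
At 50.45°: 5e-08° × 111000 × cos 50.45° = 5e-08 × 111000 × 0.6368 ≈ 0.003534 m.
The ratio reduces to cos 24.3° / cos 50.45° = 0.9114/0.6368 ≈ 1.4313.

1.431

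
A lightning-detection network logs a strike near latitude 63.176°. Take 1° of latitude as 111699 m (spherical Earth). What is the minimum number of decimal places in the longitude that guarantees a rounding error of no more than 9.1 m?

At 63.176° one degree of longitude covers 111699 × cos 63.176° ≈ 111699 × 0.4513 ≈ 50404.3 m.
N decimal places → at most half a unit in the last place, 0.5 × 10⁻ᴺ° = 50404.3/2 × 10⁻ᴺ m.
Setting 25202.2 × 10⁻ᴺ ≤ 9.1 gives 10ᴺ ≥ 2769, i.e. N ≥ 3.44.
N = 3 would give 25.2 m (too coarse); N = 4 gives 2.52 m ≤ 9.1 m.

4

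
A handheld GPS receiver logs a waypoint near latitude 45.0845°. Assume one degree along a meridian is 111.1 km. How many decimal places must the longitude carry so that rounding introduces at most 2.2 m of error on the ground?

At 45.0845° one degree of longitude covers 111100 × cos 45.0845° ≈ 111100 × 0.7061 ≈ 78443.6 m.
With N decimal places the half-ulp bound is 0.5·10⁻ᴺ°, or 0.5·10⁻ᴺ × 78443.6 m on the ground.
Need 0.5 × 78443.6 × 10⁻ᴺ ≤ 2.2 → 10⁻ᴺ ≤ 5.609e-05, so N ≥ 4.25.
N = 4 would give 3.92 m (too coarse); N = 5 gives 0.392 m ≤ 2.2 m.

5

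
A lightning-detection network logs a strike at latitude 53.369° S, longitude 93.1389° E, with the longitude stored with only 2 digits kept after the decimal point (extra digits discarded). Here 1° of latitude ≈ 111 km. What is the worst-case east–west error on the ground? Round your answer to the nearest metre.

662 metres

Truncating at 2 decimal places can drop up to a full unit in the last place, so the longitude may be off by as much as 0.01°.
Parallels shrink by cos φ, so at 53.369° a degree of longitude is 111000 × 0.5967 ≈ 66229.2 m.
Maximum E–W displacement: 0.01 × 66229.2 = 662.292 m.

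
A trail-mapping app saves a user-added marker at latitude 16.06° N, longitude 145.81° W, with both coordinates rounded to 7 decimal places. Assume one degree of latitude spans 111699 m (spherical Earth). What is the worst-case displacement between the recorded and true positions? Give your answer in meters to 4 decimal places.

Rounding to 7 decimal places leaves each coordinate within ±5e-08° of the true value.
Latitude error → 5e-08 × 111699 = 0.00558495 m along the meridian.
East–west component at 16.06°: 5e-08° × 111699 × cos 16.06° ≈ 5e-08 × 107340 ≈ 0.00536698 m.
Worst case both components are at the extreme and orthogonal: √(0.00558495² + 0.00536698²) ≈ 0.00774572 m.

0.0077 meters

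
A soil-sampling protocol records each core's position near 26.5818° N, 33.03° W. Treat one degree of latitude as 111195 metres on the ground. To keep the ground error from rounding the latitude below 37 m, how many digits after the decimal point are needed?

One degree of latitude covers 111195 m.
N decimal places → at most half a unit in the last place, 0.5 × 10⁻ᴺ° = 111195/2 × 10⁻ᴺ m.
Need 0.5 × 111195 × 10⁻ᴺ ≤ 37 → 10⁻ᴺ ≤ 6.655e-04, so N ≥ 3.18.
At 3 places the error can reach 55.6 m, but 4 places keeps it to 5.56 m.

4 decimal places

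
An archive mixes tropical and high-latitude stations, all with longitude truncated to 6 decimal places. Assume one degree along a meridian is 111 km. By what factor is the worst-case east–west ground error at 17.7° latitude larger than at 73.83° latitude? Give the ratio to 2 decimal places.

Truncating at 6 decimal places can drop up to a full unit in the last place, so the longitude may be off by as much as 1e-06°.
At 17.7°: 1e-06° × 111000 × cos 17.7° = 1e-06 × 111000 × 0.9527 ≈ 0.10575 m.
At 73.83°: 1e-06° × 111000 × cos 73.83° = 1e-06 × 111000 × 0.2785 ≈ 0.030912 m.
Ratio: 0.10575 / 0.030912 = cos 17.7° / cos 73.83° ≈ 3.4208.

3.42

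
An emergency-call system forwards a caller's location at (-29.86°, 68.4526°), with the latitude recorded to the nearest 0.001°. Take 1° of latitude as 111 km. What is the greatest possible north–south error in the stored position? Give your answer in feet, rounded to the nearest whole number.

Rounding to 3 decimal places leaves the latitude within ±0.0005° of the true value.
Along the meridian that is 0.0005° × 111000 m/° = 55.5 m.
Converting: 55.5 m × 3.2808 ft/m ≈ 182.09 ft.

182 feet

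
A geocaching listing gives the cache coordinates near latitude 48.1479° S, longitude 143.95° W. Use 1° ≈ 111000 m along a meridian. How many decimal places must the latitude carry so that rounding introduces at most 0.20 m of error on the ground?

One degree of latitude covers 111000 m.
With N decimal places the half-ulp bound is 0.5·10⁻ᴺ°, or 0.5·10⁻ᴺ × 111000 m on the ground.
Need 0.5 × 111000 × 10⁻ᴺ ≤ 0.20 → 10⁻ᴺ ≤ 3.604e-06, so N ≥ 5.44.
At 5 places the error can reach 0.555 m, but 6 places keeps it to 0.0555 m.

6 decimal places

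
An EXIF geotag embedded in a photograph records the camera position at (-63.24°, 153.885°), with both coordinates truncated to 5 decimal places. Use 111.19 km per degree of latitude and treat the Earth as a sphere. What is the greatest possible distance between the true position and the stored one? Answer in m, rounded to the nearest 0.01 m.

Truncating at 5 decimal places can drop up to a full unit in the last place, so each coordinate may be off by as much as 1e-05°.
N–S: 1e-05° × 111190 m/° = 1.1119 m.
E–W at 63.24°: 1e-05° × 111190 × cos 63.24° = 1e-05 × 111190 × 0.4503 ≈ 0.500638 m.
Worst case both components are at the extreme and orthogonal: √(1.1119² + 0.500638²) ≈ 1.21941 m.

1.22 m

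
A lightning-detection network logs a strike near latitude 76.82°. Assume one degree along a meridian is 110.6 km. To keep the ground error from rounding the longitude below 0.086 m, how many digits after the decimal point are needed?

At 76.82° one degree of longitude covers 110600 × cos 76.82° ≈ 110600 × 0.2280 ≈ 25218 m.
N decimal places → at most half a unit in the last place, 0.5 × 10⁻ᴺ° = 25218/2 × 10⁻ᴺ m.
Setting 12609 × 10⁻ᴺ ≤ 0.086 gives 10ᴺ ≥ 1.466e+05, i.e. N ≥ 5.17.
So 6 decimal places suffice (0.0126 m); 5 would allow up to 0.126 m.

6 decimal places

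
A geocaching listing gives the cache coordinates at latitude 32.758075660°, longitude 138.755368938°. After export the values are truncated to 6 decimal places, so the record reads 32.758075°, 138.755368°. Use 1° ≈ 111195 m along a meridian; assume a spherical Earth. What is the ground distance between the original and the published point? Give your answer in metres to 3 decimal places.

0.114 metres

Δlat = 32.758075660 − 32.758075 = +0.000000660°; Δlon = 138.755368938 − 138.755368 = +0.000000938°.
North–south shift: 0.000000660 × 111195 = 0.0733887 m.
East–west at this latitude: 0.000000938° × 111195 × cos 32.7581° ≈ 0.000000938 × 93510.9 = 0.0877132 m.
Hypotenuse of the two orthogonal shifts: √(0.0733887² + 0.0877132²) = 0.114366 m.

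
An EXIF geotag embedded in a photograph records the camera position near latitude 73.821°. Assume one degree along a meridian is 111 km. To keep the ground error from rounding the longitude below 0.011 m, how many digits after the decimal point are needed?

7 decimal places

At 73.821° one degree of longitude covers 111000 × cos 73.821° ≈ 111000 × 0.2786 ≈ 30928.9 m.
With N decimal places the half-ulp bound is 0.5·10⁻ᴺ°, or 0.5·10⁻ᴺ × 30928.9 m on the ground.
Need 0.5 × 30928.9 × 10⁻ᴺ ≤ 0.011 → 10⁻ᴺ ≤ 7.113e-07, so N ≥ 6.15.
At 6 places the error can reach 0.0155 m, but 7 places keeps it to 0.00155 m.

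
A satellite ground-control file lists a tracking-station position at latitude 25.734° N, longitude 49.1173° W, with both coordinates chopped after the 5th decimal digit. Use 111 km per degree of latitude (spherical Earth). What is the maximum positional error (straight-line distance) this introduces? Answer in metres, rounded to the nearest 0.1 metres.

Truncating at 5 decimal places can drop up to a full unit in the last place, so each coordinate may be off by as much as 1e-05°.
N–S: 1e-05° × 111000 m/° = 1.11 m.
East–west component at 25.734°: 1e-05° × 111000 × cos 25.734° ≈ 1e-05 × 99991 ≈ 0.99991 m.
Combining orthogonally: (1.11² + 0.99991²)^½ ≈ 1.49396 m.

1.5 metres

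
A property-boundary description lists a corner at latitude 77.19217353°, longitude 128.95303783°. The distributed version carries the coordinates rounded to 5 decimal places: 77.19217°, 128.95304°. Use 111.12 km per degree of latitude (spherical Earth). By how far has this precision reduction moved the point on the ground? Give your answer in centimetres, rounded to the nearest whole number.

40 centimetres

Δlat = 77.19217353 − 77.19217 = +0.00000353°; Δlon = 128.95303783 − 128.95304 = -0.00000217°.
North–south shift: 0.00000353 × 111120 = 0.392254 m.
East–west at this latitude: -0.00000217° × 111120 × cos 77.1922° ≈ -0.00000217 × 24633.3 = -0.0534542 m.
Hypotenuse of the two orthogonal shifts: √(0.392254² + 0.0534542²) = 0.395879 m.
That is 0.395879 m = 39.588 cm.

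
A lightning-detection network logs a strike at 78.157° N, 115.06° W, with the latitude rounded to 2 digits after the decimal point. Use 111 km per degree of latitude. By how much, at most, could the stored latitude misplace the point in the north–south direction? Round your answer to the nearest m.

Rounding to 2 decimal places leaves the latitude within ±0.005° of the true value.
So the N–S error is at most 0.005 × 111000 = 555 m.

555 m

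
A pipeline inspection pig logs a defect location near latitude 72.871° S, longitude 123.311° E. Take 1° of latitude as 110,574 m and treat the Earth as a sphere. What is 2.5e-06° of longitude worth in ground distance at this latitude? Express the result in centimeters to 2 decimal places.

2.5e-06° of longitude at 72.871° is 2.5e-06 × 110574 × cos 72.871° ≈ 2.5e-06 × 32566.7 = 0.0814168 m.
That is 0.0814168 m = 8.1417 cm.

8.14 centimeters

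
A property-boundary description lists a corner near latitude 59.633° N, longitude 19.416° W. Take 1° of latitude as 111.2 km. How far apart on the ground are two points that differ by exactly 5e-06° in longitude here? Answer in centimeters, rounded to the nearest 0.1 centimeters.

One degree of longitude here spans 111200 × cos 59.633° = 111200 × 0.5055 ≈ 56215.7 m; 5e-06° of that is 0.281079 m.
That is 0.281079 m = 28.108 cm.

28.1 centimeters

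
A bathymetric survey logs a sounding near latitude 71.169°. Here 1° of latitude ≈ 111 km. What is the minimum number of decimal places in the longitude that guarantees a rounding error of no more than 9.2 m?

4

At 71.169° one degree of longitude covers 111000 × cos 71.169° ≈ 111000 × 0.3228 ≈ 35828.3 m.
N decimal places → at most half a unit in the last place, 0.5 × 10⁻ᴺ° = 35828.3/2 × 10⁻ᴺ m.
Setting 17914.2 × 10⁻ᴺ ≤ 9.2 gives 10ᴺ ≥ 1947, i.e. N ≥ 3.29.
N = 3 would give 17.9 m (too coarse); N = 4 gives 1.79 m ≤ 9.2 m.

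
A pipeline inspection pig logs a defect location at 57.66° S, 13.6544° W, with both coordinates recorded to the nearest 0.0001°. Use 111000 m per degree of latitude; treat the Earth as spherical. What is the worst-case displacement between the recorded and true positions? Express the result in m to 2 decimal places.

6.29 m

Rounding to 4 decimal places leaves each coordinate within ±5e-05° of the true value.
N–S: 5e-05° × 111000 m/° = 5.55 m.
East–west component at 57.66°: 5e-05° × 111000 × cos 57.66° ≈ 5e-05 × 59378.6 ≈ 2.96893 m.
Worst case both components are at the extreme and orthogonal: √(5.55² + 2.96893²) ≈ 6.29421 m.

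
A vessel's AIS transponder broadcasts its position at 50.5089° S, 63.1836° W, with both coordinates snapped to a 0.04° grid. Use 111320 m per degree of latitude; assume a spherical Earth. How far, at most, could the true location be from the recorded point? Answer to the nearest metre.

With a 0.04° grid the true value lies within half a step, ±0.04°/2 = ±0.02°, of the stored one.
Latitude error → 0.02 × 111320 = 2226.4 m along the meridian.
E–W at 50.5089°: 0.02° × 111320 × cos 50.5089° = 0.02 × 111320 × 0.6360 ≈ 1415.9 m.
Worst case both components are at the extreme and orthogonal: √(2226.4² + 1415.9²) ≈ 2638.49 m.

2638 metres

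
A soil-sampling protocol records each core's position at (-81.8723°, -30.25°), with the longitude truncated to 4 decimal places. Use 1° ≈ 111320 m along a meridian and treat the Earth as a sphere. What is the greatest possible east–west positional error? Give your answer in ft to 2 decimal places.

5.16 ft

Truncating at 4 decimal places can drop up to a full unit in the last place, so the longitude may be off by as much as 0.0001°.
One degree of longitude at 81.8723° is 111320 × cos 81.8723° ≈ 111320 × 0.1414 = 15738.4 m.
East–west error: 0.0001° × 15738.4 m/° ≈ 1.57384 m.
Converting: 1.57384 m × 3.2808 ft/m ≈ 5.1635 ft.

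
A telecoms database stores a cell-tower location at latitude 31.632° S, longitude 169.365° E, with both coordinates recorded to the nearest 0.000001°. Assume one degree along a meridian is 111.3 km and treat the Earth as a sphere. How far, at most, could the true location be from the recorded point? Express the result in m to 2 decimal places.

0.07 m

Rounding to 6 decimal places leaves each coordinate within ±5e-07° of the true value.
North–south component: 5e-07° × 111300 = 0.05565 m.
East–west component at 31.632°: 5e-07° × 111300 × cos 31.632° ≈ 5e-07 × 94764.6 ≈ 0.0473823 m.
Worst case both components are at the extreme and orthogonal: √(0.05565² + 0.0473823²) ≈ 0.073089 m.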